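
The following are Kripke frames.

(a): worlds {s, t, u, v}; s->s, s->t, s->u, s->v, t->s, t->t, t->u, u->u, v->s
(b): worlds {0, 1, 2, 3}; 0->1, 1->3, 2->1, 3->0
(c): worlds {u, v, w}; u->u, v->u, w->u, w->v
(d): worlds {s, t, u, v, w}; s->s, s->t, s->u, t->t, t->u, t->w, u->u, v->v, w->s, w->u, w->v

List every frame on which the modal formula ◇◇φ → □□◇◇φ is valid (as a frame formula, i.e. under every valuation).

This is the axiom for a generalized confluence (Geach) condition; its first-order frame correspondent is ∀x ∀y ∀z ((xR²y ∧ xR²z) → ∃w (y = w ∧ zR²w)).
(a): fails — sR²s, sR²u but no w with s=w and uR²w.
(b): fails — 0R²3, 0R²3 but no w with 3=w and 3R²w.
(c): ✓.
(d): fails — sR²s, sR²u but no w* with s=w* and uR²w*.
Valid on: (c).

(c)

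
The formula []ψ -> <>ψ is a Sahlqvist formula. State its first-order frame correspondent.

seriality

This schema is the D axiom.
Its frame correspondent is seriality — forall x exists y Rxy.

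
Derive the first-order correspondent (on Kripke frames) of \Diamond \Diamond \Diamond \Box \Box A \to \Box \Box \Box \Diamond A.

This is a Sahlqvist (Geach-type) schema ◇^3□^2A → □^3◇^1A.
First-order correspondent: \forall x \forall y \forall z ((x R^3 y \wedge x R^3 z) \to \exists w (y R^2 w \wedge zRw)).

\forall x \forall y \forall z ((x R^3 y \wedge x R^3 z) \to \exists w (y R^2 w \wedge zRw))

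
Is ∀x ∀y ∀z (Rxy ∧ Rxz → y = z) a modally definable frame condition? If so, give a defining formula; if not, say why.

This is a Sahlqvist condition; the CD axiom ◇p → □p defines it.
Suppose ◇p→□p is valid. Take Rxy, Rxz and set V(p)={y}. Then ◇p at x, so □p at x, so p at z, i.e. z=y.

Yes — defined by ◇p → □p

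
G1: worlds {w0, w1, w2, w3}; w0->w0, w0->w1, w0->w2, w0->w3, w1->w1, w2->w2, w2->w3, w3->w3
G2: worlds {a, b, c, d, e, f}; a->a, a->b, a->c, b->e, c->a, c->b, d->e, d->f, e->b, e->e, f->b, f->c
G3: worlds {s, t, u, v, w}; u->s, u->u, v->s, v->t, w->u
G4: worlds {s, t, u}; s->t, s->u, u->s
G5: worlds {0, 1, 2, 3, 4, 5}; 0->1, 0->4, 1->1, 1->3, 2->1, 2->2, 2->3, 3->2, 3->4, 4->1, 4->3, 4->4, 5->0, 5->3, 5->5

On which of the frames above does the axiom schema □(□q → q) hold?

This is the axiom for shift-reflexivity; its first-order frame correspondent is ∀x ∀y (Rxy → Ryy).
G1: condition met.
G2: fails — Reb but not Rbb.
G3: fails — Rus but not Rss.
G4: fails — Rsu but not Ruu.
G5: fails — R53 but not R33.
Valid on: G1.

G1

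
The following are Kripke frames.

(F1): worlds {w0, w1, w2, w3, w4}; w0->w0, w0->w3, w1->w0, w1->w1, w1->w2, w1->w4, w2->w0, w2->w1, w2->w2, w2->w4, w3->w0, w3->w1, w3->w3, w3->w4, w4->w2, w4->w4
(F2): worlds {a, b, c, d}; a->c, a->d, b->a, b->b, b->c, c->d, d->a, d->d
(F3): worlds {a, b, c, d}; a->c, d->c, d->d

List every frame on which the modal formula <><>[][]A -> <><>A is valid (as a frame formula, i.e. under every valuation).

The schema corresponds to a generalized confluence (Geach) condition: forall x forall y (x R^2 y -> exists w (y R^2 w & x R^2 w)).
(F1): condition met.
(F2): condition met.
(F3): fails — dR²c but no w with cR²w and dR²w.
Valid on: (F1), (F2).

(F1), (F2)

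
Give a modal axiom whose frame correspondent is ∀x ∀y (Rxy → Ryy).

A defining formula is □(□q → q) (the T□ axiom).
Suppose □(□q→q) is valid. Take Rxy and set V(q)={w : Ryw}. Then at y, □q holds; since □(□q→q) at x, □q→q at y, so q at y, i.e. Ryy.

□(□q → q)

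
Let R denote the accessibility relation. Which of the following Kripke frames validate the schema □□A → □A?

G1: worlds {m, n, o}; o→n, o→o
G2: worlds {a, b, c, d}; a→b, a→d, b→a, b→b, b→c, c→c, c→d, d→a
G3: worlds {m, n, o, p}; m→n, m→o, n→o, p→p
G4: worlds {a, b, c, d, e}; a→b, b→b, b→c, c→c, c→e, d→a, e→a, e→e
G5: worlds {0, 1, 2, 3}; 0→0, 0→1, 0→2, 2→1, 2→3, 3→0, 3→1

The schema corresponds to density: ∀x ∀y (Rxy → ∃z (Rxz ∧ Rzy)).
G1: ✓.
G2: fails — Rad but no z with Raz and Rzd.
G3: fails — Rno but no z with Rnz and Rzo.
G4: fails — Rda but no z with Rdz and Rza.
G5: fails — R23 but no z with R2z and Rz3.
Valid on: G1.

G1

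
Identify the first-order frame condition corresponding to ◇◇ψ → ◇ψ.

Transitivity

Replacing ψ by ¬ψ and contraposing gives the equivalent schema □ψ → □□ψ.
Suppose □ψ→□□ψ is valid. Take Rxy, Ryz and set V(ψ)={w : Rxw}. Then □ψ at x, so □□ψ at x, so □ψ at y, so ψ at z, i.e. Rxz.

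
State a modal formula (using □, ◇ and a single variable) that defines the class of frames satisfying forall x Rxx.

A defining formula is □r → r (the T axiom).
Suppose □r→r is valid. At any x set V(r)={w : Rxw}. Then □r holds at x, so r holds at x, i.e. Rxx.

□r → r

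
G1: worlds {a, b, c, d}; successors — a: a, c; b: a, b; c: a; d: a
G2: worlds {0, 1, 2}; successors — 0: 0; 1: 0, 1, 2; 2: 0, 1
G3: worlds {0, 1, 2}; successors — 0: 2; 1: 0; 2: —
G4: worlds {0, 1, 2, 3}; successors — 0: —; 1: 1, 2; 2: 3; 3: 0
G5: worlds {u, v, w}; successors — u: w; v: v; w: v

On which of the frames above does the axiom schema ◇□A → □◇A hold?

G1, G2, G5

The schema corresponds to convergence: ∀x ∀y ∀z (Rxy ∧ Rxz → ∃w (Ryw ∧ Rzw)).
G1: condition met.
G2: condition met.
G3: fails — R02 and R02 but 2 and 2 have no common successor.
G4: fails — R12 and R11 but 2 and 1 have no common successor.
G5: condition met.
Valid on: G1, G2, G5.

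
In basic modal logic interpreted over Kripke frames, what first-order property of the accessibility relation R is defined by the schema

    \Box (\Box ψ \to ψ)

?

This schema is the T□ axiom.
Its frame correspondent is shift-reflexivity — \forall x \forall y (Rxy \to Ryy).

Shift-reflexivity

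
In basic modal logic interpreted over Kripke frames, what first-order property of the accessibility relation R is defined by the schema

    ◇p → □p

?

partial functionality

Suppose ◇p→□p is valid. Take Rxy, Rxz and set V(p)={y}. Then ◇p at x, so □p at x, so p at z, i.e. z=y.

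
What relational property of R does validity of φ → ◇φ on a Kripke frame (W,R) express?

Replacing φ by ¬φ and contraposing gives the equivalent schema □φ → φ.
Suppose □φ→φ is valid. At any x set V(φ)={w : Rxw}. Then □φ holds at x, so φ holds at x, i.e. Rxx.
Conversely, any frame satisfying ∀x Rxx validates the schema.
So the correspondent is reflexivity.

reflexivity: ∀x Rxx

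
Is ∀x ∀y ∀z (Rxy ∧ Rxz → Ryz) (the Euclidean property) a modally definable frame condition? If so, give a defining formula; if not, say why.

Definable; ◇p → □◇p defines it

The condition is the Euclidean property. A defining modal formula is ◇p → □◇p.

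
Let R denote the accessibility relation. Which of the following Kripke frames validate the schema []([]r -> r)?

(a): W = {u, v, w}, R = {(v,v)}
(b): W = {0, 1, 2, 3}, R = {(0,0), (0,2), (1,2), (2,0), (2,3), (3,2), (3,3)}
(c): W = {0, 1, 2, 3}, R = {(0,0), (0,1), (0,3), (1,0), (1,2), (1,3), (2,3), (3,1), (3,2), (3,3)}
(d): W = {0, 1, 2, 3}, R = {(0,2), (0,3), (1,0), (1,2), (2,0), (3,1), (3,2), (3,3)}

This is the axiom for shift-reflexivity; its first-order frame correspondent is forall x forall y (Rxy -> Ryy).
(a): holds.
(b): fails — R32 but not R22.
(c): fails — R32 but not R22.
(d): fails — R10 but not R00.

(a)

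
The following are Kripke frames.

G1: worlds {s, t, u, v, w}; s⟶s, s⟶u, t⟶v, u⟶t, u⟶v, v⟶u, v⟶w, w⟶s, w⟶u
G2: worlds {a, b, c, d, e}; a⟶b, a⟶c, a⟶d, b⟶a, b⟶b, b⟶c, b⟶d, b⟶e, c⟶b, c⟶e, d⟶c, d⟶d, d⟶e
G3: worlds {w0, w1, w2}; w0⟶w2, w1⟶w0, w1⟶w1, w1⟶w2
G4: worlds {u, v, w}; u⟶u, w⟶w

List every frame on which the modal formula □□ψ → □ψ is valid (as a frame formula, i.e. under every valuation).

Frame correspondent (Sahlqvist): ∀x ∀y (Rxy → ∃z (Rxz ∧ Rzy)) — i.e. density.
G1: fails — Rtv but no z with Rtz and Rzv.
G2: satisfies the condition.
G3: fails — Rw0w2 but no z with Rw0z and Rzw2.
G4: satisfies the condition.
Valid on: G2, G4.

G2, G4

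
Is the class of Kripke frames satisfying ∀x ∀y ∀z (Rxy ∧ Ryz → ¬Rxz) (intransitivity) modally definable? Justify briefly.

No — not modally definable

If a class were modally definable it would be closed under surjective bounded morphisms (Goldblatt–Thomason).
The 3-cycle (worlds w0,w1,w2 with w0→w1→w2→w0) is intransitive. Mapping every world to a single reflexive point • is a surjective bounded morphism; the reflexive point is not intransitive (R••∧R•• but R••).
Hence intransitivity is not modally definable.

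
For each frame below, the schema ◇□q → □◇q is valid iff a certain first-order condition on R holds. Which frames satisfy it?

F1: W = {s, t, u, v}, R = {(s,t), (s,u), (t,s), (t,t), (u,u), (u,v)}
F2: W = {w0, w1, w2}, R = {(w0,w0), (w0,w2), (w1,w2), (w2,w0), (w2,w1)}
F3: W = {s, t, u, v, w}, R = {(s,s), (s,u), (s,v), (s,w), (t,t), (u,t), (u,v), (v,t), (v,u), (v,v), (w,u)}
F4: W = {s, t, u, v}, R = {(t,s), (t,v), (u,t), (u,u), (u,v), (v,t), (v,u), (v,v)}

F2

The schema corresponds to convergence: ∀x ∀y ∀z (Rxy ∧ Rxz → ∃w (Ryw ∧ Rzw)).
F1: fails — Rsu and Rst but u and t have no common successor.
F2: ✓.
F3: fails — Rsw and Rsu but w and u have no common successor.
F4: fails — Rtv and Rts but v and s have no common successor.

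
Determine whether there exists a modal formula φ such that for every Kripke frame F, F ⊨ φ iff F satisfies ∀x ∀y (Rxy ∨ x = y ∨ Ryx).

No — not modally definable

Modal frame validity is preserved under disjoint unions.
Take 3 disjoint single-world reflexive frames: each is trivially connected, but their disjoint union has 3 worlds with no edge between distinct components, so it is not connected.
Hence connectedness of R is not modally definable.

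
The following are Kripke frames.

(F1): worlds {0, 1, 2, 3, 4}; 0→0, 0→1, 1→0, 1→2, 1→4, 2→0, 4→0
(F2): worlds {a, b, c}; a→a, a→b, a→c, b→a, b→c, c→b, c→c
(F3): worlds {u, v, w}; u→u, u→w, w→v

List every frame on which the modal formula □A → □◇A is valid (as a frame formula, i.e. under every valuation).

Frame correspondent (Sahlqvist): ∀x ∀z (xRz → ∃w (xRw ∧ zRw)) — i.e. a generalized confluence (Geach) condition.
(F1): ✓.
(F2): ✓.
(F3): fails — uRw but no t with uRt and wRt.

(F1), (F2)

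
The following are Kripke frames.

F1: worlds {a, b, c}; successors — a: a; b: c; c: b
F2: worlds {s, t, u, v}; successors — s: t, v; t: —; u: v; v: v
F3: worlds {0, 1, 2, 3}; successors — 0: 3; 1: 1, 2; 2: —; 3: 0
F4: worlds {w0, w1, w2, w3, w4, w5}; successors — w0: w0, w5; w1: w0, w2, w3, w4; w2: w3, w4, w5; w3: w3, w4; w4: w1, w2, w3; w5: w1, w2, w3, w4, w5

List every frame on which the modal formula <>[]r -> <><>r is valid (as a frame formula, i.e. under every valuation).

Frame correspondent (Sahlqvist): forall x forall y (xRy -> exists w (yRw & x R^2 w)) — i.e. a generalized confluence (Geach) condition.
F1: condition met.
F2: fails — sRt but no w with tRw and sR²w.
F3: fails — 1R2 but no w with 2Rw and 1R²w.
F4: condition met.
Valid on: F1, F4.

F1, F4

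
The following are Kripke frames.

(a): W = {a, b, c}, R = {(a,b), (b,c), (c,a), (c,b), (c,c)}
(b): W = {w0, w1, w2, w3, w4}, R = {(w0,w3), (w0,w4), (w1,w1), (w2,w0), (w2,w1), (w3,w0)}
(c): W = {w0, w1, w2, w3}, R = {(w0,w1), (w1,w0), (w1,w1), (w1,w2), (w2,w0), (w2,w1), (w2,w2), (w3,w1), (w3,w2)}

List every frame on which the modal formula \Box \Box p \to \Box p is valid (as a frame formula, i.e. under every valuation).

The schema corresponds to density: \forall x \forall y (Rxy \to \exists z (Rxz \wedge Rzy)).
(a): fails — Rab but no z with Raz and Rzb.
(b): fails — Rw0w4 but no z with Rw0z and Rzw4.
(c): condition met.
Valid on: (c).

(c)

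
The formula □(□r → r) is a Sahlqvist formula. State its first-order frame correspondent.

shift-reflexivity

Suppose □(□r→r) is valid. Take Rxy and set V(r)={w : Ryw}. Then at y, □r holds; since □(□r→r) at x, □r→r at y, so r at y, i.e. Ryy.
Conversely, any frame satisfying ∀x ∀y (Rxy → Ryy) validates the schema.
So the correspondent is shift-reflexivity.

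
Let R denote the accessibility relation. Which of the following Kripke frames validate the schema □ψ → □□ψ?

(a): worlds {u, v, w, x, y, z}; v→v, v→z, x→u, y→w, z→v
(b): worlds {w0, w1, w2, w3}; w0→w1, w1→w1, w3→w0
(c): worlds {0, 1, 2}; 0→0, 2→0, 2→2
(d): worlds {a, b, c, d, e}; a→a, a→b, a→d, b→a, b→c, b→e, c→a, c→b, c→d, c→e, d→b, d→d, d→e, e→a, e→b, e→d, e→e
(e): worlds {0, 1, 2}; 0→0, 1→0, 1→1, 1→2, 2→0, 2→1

This is the axiom for transitivity; its first-order frame correspondent is ∀x ∀y ∀z (Rxy ∧ Ryz → Rxz).
(a): fails — Rzv and Rvz but not Rzz.
(b): fails — Rw3w0 and Rw0w1 but not Rw3w1.
(c): holds.
(d): fails — Rbc and Rcd but not Rbd.
(e): fails — R21 and R12 but not R22.

(c)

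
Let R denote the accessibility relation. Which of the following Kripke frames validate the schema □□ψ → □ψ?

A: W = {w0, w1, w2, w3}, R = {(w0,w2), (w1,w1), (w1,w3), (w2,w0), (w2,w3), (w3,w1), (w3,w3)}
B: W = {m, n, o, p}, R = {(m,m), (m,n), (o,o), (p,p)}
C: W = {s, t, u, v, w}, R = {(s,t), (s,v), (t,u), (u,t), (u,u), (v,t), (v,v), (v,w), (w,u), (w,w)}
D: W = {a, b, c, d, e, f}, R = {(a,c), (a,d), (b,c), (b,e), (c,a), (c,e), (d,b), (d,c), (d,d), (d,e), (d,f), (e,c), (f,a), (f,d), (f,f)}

Frame correspondent (Sahlqvist): ∀x ∀y (Rxy → ∃z (Rxz ∧ Rzy)) — i.e. density.
A: fails — Rw0w2 but no z with Rw0z and Rzw2.
B: condition met.
C: condition met.
D: fails — Rec but no z with Rez and Rzc.

B, C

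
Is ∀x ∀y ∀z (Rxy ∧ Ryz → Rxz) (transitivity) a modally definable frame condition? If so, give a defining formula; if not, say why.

Definable; □p → □□p defines it

The condition is transitivity. A defining modal formula is □p → □□p.
Suppose □p→□□p is valid. Take Rxy, Ryz and set V(p)={w : Rxw}. Then □p at x, so □□p at x, so □p at y, so p at z, i.e. Rxz.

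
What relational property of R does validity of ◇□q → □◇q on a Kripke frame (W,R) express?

Suppose ◇□q→□◇q is valid. Take Rxy, Rxz and set V(q)={w : Ryw}. Then □q at y so ◇□q at x, so □◇q at x, so ◇q at z, giving w with Rzw and Ryw.
The converse is a direct semantic check.
So the correspondent is convergence.

Convergence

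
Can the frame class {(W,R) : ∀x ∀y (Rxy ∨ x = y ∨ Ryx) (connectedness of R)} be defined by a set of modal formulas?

Modal frame validity is preserved under disjoint unions.
Take 3 disjoint single-world reflexive frames: each is trivially connected, but their disjoint union has 3 worlds with no edge between distinct components, so it is not connected.
So the class is not modally definable.

No — not modally definable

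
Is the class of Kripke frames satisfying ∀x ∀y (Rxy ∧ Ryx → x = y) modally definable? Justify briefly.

No

Modal frame validity is preserved under surjective bounded morphisms.
The 6-cycle (worlds a,b,c,d,e,f with a→b→c→d→e→f→a) is antisymmetric. Sending even-indexed worlds to s and odd-indexed worlds to t is a surjective bounded morphism onto the two-world frame with s↔t, which is not antisymmetric.
So the class is not modally definable.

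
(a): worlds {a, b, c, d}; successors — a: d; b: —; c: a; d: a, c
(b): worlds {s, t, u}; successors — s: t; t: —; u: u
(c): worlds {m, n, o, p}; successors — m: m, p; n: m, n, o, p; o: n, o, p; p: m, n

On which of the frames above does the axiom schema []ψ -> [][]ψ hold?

(b)

Frame correspondent (Sahlqvist): forall x forall y forall z (Rxy & Ryz -> Rxz) — i.e. transitivity.
(a): fails — Rca and Rad but not Rcd.
(b): condition met.
(c): fails — Ron and Rnm but not Rom.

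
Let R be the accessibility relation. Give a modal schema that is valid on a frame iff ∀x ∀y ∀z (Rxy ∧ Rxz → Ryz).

The condition is the Euclidean property. The 5 schema ◇s → □◇s defines it.
Suppose ◇s→□◇s is valid. Take Rxy, Rxz and set V(s)={y}. Then ◇s at x, so □◇s at x, so ◇s at z, so some w with Rzw has s; w=y, i.e. Rzy. By symmetry of the argument, Ryz.

◇s → □◇s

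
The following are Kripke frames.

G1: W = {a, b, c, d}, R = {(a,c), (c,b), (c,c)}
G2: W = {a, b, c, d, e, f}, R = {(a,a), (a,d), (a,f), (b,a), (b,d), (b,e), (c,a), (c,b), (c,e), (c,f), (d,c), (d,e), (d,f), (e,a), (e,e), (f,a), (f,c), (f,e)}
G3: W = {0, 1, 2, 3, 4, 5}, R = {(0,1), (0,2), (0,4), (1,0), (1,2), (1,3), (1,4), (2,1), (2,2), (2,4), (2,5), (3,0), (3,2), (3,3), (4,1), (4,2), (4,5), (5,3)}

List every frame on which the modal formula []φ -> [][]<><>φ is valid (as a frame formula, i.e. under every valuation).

This is the axiom for a generalized confluence (Geach) condition; its first-order frame correspondent is forall x forall z (x R^2 z -> exists w (xRw & z R^2 w)).
G1: fails — aR²b but no w with aRw and bR²w.
G2: satisfies the condition.
G3: satisfies the condition.

G2, G3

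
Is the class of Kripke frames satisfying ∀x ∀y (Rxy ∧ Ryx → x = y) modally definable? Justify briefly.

Modal frame validity is preserved under surjective bounded morphisms.
The 4-cycle (worlds 0,1,2,3 with 0→1→2→3→0) is antisymmetric. Sending even-indexed worlds to a and odd-indexed worlds to b is a surjective bounded morphism onto the two-world frame with a↔b, which is not antisymmetric.
So no modal formula (or set of formulas) defines exactly the antisymmetric frames.

No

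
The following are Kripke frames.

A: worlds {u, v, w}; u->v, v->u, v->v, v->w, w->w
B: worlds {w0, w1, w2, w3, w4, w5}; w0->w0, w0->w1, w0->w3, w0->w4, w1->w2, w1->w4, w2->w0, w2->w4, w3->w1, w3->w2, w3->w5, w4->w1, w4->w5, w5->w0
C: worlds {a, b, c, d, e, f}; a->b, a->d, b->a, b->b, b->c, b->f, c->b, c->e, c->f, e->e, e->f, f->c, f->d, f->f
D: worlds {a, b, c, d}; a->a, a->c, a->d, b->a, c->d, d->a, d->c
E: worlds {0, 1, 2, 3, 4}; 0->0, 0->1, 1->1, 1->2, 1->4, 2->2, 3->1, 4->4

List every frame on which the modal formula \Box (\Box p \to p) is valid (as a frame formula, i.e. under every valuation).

E

This is the axiom for shift-reflexivity; its first-order frame correspondent is \forall x \forall y (Rxy \to Ryy).
A: fails — Rvu but not Ruu.
B: fails — Rw1w2 but not Rw2w2.
C: fails — Rbc but not Rcc.
D: fails — Rcd but not Rdd.
E: satisfies the condition.
Valid on: E.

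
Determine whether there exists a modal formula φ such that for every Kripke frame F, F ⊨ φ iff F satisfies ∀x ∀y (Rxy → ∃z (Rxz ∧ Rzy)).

Yes: it is density, defined by the C4 schema □□p → □p.

Yes, by □□p → □p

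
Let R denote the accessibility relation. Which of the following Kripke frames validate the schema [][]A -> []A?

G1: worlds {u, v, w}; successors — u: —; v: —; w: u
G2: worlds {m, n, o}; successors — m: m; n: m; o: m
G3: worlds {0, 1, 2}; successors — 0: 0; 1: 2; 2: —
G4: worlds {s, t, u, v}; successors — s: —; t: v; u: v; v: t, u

G2

Frame correspondent (Sahlqvist): forall x forall y (Rxy -> exists z (Rxz & Rzy)) — i.e. density.
G1: fails — Rwu but no z with Rwz and Rzu.
G2: condition met.
G3: fails — R12 but no z with R1z and Rz2.
G4: fails — Ruv but no z with Ruz and Rzv.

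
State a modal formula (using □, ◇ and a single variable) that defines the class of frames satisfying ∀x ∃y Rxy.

A defining formula is □p → ◇p (the D axiom).

□p → ◇p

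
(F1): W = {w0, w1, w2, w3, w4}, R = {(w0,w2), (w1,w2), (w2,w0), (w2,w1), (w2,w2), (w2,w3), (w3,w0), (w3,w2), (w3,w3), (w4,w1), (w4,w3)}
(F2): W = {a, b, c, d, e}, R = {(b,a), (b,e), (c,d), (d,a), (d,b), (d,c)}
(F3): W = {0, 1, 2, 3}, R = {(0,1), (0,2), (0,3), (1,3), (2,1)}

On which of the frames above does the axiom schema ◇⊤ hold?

(F1)

Frame correspondent (Sahlqvist): ∀x ∃y Rxy — i.e. seriality.
(F1): holds.
(F2): fails — world a has no successor.
(F3): fails — world 3 has no successor.
Valid on: (F1).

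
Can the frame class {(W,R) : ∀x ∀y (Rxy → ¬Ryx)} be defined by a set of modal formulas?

Not modally definable

If a class were modally definable it would be closed under surjective bounded morphisms (Goldblatt–Thomason).
The 3-cycle (worlds s,t,u with s→t→u→s) is asymmetric. Mapping every world to a single reflexive point • is a surjective bounded morphism, and the reflexive point is not asymmetric (R•• but asymmetry requires ¬R••).
So the class is not modally definable.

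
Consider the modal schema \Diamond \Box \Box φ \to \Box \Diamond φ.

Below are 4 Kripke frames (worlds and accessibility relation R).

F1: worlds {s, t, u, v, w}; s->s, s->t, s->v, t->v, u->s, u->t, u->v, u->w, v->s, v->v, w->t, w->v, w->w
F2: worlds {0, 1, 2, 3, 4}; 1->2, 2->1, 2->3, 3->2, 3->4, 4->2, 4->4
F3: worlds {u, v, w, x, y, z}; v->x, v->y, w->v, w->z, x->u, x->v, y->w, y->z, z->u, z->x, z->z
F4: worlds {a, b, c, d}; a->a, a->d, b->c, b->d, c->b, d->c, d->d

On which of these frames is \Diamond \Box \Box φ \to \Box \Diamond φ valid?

The schema corresponds to a generalized confluence (Geach) condition: \forall x \forall y \forall z ((xRy \wedge xRz) \to \exists w (y R^2 w \wedge zRw)).
F1: condition met.
F2: fails — 1R2, 1R2 but no w with 2R²w and 2Rw.
F3: fails — vRx, vRx but no t with xR²t and xRt.
F4: fails — bRc, bRc but no w with cR²w and cRw.

F1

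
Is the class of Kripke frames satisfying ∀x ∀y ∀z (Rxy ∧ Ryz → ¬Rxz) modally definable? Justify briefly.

Not definable by any modal formula

Modal frame validity is preserved under surjective bounded morphisms.
The 5-cycle (worlds 0,1,2,3,4 with 0→1→2→3→4→0) is intransitive. Mapping every world to a single reflexive point • is a surjective bounded morphism; the reflexive point is not intransitive (R••∧R•• but R••).
So the class is not modally definable.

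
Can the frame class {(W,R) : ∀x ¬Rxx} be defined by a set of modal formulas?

If a class were modally definable it would be closed under surjective bounded morphisms (Goldblatt–Thomason).
The 4-cycle (worlds s,t,u,v with s→t→u→v→s) is irreflexive, and the map sending every world to a single reflexive point • is a surjective bounded morphism (forth: every edge maps to (•,•); back: every world has a successor). So any modal formula valid on the 4-cycle is also valid on the reflexive point, which is not irreflexive.
So the class is not modally definable.

Not modally definable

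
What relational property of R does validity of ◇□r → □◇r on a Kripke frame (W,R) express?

convergence

Suppose ◇□r→□◇r is valid. Take Rxy, Rxz and set V(r)={w : Ryw}. Then □r at y so ◇□r at x, so □◇r at x, so ◇r at z, giving w with Rzw and Ryw.
Conversely, on a frame with convergence the schema holds at every world under every valuation.
Frame condition: ∀x ∀y ∀z (Rxy ∧ Rxz → ∃w (Ryw ∧ Rzw)).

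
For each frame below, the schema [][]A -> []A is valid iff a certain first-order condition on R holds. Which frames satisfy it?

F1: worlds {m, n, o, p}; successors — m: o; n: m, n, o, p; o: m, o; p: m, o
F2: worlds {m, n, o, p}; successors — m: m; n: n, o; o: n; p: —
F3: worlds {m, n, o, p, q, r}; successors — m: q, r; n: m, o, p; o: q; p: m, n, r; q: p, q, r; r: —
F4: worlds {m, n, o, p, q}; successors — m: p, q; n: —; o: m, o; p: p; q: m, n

F1, F2

This is the axiom for density; its first-order frame correspondent is forall x forall y (Rxy -> exists z (Rxz & Rzy)).
F1: holds.
F2: holds.
F3: fails — Rpn but no z with Rpz and Rzn.
F4: fails — Rqm but no z with Rqz and Rzm.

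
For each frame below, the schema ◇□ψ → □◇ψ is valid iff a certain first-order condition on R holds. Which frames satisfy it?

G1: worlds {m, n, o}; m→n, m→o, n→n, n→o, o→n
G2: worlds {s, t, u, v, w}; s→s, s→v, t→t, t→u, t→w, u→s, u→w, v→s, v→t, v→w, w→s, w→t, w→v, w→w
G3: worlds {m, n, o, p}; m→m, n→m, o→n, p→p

G1, G3

The schema corresponds to convergence: ∀x ∀y ∀z (Rxy ∧ Rxz → ∃w (Ryw ∧ Rzw)).
G1: condition met.
G2: fails — Rvt and Rvs but t and s have no common successor.
G3: condition met.
Valid on: G1, G3.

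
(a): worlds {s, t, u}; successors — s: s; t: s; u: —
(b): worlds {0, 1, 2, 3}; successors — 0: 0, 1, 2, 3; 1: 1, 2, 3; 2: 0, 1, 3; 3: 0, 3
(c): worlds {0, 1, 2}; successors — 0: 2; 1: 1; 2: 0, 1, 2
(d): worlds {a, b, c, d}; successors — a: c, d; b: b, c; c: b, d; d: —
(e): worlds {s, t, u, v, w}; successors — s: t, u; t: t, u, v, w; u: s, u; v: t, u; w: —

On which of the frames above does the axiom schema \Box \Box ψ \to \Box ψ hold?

The schema corresponds to density: \forall x \forall y (Rxy \to \exists z (Rxz \wedge Rzy)).
(a): satisfies the condition.
(b): satisfies the condition.
(c): satisfies the condition.
(d): fails — Rcd but no z with Rcz and Rzd.
(e): satisfies the condition.

(a), (b), (c), (e)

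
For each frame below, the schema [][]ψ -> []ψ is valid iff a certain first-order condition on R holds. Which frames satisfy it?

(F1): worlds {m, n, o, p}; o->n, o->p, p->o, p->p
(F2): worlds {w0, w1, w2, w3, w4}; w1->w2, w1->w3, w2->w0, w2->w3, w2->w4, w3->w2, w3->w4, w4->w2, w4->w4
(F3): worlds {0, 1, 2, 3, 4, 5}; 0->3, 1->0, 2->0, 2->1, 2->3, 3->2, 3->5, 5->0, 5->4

none

This is the axiom for density; its first-order frame correspondent is forall x forall y (Rxy -> exists z (Rxz & Rzy)).
(F1): fails — Ron but no z with Roz and Rzn.
(F2): fails — Rw2w0 but no z with Rw2z and Rzw0.
(F3): fails — R10 but no z with R1z and Rz0.
Valid on no frame.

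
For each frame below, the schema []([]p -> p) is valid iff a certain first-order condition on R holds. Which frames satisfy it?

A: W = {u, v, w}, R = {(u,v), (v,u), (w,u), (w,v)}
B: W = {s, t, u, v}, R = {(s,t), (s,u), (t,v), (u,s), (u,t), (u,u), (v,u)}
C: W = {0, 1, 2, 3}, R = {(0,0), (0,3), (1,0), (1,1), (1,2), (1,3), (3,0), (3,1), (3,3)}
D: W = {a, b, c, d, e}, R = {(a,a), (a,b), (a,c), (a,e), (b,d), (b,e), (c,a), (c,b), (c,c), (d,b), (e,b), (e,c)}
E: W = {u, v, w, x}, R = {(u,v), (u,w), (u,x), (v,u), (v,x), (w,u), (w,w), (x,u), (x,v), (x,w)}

This is the axiom for shift-reflexivity; its first-order frame correspondent is forall x forall y (Rxy -> Ryy).
A: fails — Ruv but not Rvv.
B: fails — Rtv but not Rvv.
C: fails — R12 but not R22.
D: fails — Reb but not Rbb.
E: fails — Ruv but not Rvv.

none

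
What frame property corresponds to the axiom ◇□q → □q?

the Euclidean property: ∀x ∀y ∀z (Rxy ∧ Rxz → Ryz)

Replacing q by ¬q and contraposing gives the equivalent schema ◇q → □◇q.
Suppose ◇q→□◇q is valid. Take Rxy, Rxz and set V(q)={y}. Then ◇q at x, so □◇q at x, so ◇q at z, so some w with Rzw has q; w=y, i.e. Rzy. By symmetry of the argument, Ryz.
The converse is a direct semantic check.
So the correspondent is the Euclidean property.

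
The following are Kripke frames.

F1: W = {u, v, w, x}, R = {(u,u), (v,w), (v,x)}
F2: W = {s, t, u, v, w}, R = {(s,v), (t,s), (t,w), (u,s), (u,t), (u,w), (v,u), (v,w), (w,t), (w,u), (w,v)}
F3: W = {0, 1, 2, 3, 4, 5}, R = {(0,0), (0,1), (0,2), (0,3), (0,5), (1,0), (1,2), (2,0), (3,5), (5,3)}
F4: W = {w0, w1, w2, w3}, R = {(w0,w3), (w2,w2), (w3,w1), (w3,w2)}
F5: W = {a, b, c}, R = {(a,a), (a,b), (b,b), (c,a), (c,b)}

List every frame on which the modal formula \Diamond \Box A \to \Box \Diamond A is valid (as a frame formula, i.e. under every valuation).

The schema corresponds to convergence: \forall x \forall y \forall z (Rxy \wedge Rxz \to \exists w (Ryw \wedge Rzw)).
F1: fails — Rvx and Rvx but x and x have no common successor.
F2: fails — Ruw and Rut but w and t have no common successor.
F3: fails — R02 and R03 but 2 and 3 have no common successor.
F4: fails — Rw3w1 and Rw3w1 but w1 and w1 have no common successor.
F5: condition met.
Valid on: F5.

F5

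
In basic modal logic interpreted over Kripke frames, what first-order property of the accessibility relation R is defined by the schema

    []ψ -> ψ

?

Reflexivity

This is the T axiom.
It corresponds to reflexivity: forall x Rxx.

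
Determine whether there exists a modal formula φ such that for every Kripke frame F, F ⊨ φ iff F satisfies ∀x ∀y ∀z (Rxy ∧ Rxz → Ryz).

Definable; ◇p → □◇p defines it

Yes: it is the Euclidean property, defined by the 5 schema ◇p → □◇p.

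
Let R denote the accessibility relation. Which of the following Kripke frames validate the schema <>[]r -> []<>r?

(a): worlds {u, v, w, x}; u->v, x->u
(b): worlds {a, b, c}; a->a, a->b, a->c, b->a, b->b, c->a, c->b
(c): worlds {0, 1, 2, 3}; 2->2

(b), (c)

This is the axiom for convergence; its first-order frame correspondent is forall x forall y forall z (Rxy & Rxz -> exists w (Ryw & Rzw)).
(a): fails — Ruv and Ruv but v and v have no common successor.
(b): holds.
(c): holds.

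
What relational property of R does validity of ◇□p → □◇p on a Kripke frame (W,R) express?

Suppose ◇□p→□◇p is valid. Take Rxy, Rxz and set V(p)={w : Ryw}. Then □p at y so ◇□p at x, so □◇p at x, so ◇p at z, giving w with Rzw and Ryw.
Conversely, any frame satisfying ∀x ∀y ∀z (Rxy ∧ Rxz → ∃w (Ryw ∧ Rzw)) validates the schema.
Frame condition: ∀x ∀y ∀z (Rxy ∧ Rxz → ∃w (Ryw ∧ Rzw)).

convergence: ∀x ∀y ∀z (Rxy ∧ Rxz → ∃w (Ryw ∧ Rzw))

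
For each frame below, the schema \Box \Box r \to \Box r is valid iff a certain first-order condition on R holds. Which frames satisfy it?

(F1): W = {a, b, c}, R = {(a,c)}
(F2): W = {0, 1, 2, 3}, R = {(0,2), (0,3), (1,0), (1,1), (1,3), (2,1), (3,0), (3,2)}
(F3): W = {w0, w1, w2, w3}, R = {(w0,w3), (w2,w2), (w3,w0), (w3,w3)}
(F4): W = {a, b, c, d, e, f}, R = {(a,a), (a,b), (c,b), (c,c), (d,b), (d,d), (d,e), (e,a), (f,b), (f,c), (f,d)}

(F3), (F4)

This is the axiom for density; its first-order frame correspondent is \forall x \forall y (Rxy \to \exists z (Rxz \wedge Rzy)).
(F1): fails — Rac but no z with Raz and Rzc.
(F2): fails — R03 but no z with R0z and Rz3.
(F3): satisfies the condition.
(F4): satisfies the condition.
Valid on: (F3), (F4).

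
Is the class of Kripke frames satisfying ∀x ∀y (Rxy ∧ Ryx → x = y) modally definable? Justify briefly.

Modal frame validity is preserved under surjective bounded morphisms.
The 8-cycle (worlds w0,w1,w2,w3,w4,w5,w6,w7 with w0→w1→w2→w3→w4→w5→w6→w7→w0) is antisymmetric. Sending even-indexed worlds to a and odd-indexed worlds to b is a surjective bounded morphism onto the two-world frame with a↔b, which is not antisymmetric.
So the class is not modally definable.

No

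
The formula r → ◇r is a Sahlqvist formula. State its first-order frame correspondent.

Reflexivity

Replacing r by ¬r and contraposing gives the equivalent schema □r → r.
Suppose □r→r is valid. At any x set V(r)={w : Rxw}. Then □r holds at x, so r holds at x, i.e. Rxx.
The converse is a direct semantic check.
Frame condition: ∀x Rxx.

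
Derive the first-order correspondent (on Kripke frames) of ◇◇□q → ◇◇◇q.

This is a Sahlqvist (Geach-type) schema ◇^2□^1q → □^0◇^3q.
First-order correspondent: ∀x ∀y (xR²y → ∃w (yRw ∧ xR³w)).

∀x ∀y (xR²y → ∃w (yRw ∧ xR³w))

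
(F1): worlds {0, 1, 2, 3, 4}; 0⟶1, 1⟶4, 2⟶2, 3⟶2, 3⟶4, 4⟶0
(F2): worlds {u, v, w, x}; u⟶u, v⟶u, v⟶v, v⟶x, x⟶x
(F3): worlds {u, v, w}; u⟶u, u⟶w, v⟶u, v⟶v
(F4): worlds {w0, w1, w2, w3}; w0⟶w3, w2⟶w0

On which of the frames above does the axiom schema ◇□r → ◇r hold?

Frame correspondent (Sahlqvist): ∀x ∀y (xRy → ∃w (yRw ∧ xRw)) — i.e. a generalized confluence (Geach) condition.
(F1): fails — 0R1 but no w with 1Rw and 0Rw.
(F2): satisfies the condition.
(F3): fails — uRw but no t with wRt and uRt.
(F4): fails — w0Rw3 but no w with w3Rw and w0Rw.

(F2)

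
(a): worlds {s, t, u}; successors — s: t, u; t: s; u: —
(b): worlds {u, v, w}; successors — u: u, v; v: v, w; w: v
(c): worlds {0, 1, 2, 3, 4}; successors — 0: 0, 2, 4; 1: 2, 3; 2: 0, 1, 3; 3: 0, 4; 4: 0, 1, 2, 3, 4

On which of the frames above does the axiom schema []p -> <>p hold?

Frame correspondent (Sahlqvist): forall x exists y Rxy — i.e. seriality.
(a): fails — world u has no successor.
(b): holds.
(c): holds.

(b), (c)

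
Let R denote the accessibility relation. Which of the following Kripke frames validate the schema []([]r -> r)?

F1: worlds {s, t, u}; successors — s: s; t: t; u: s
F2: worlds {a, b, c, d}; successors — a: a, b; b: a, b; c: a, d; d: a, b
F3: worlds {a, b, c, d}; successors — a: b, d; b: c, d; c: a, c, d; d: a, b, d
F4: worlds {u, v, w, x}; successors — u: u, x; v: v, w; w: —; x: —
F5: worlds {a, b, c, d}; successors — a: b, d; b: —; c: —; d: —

F1

This is the axiom for shift-reflexivity; its first-order frame correspondent is forall x forall y (Rxy -> Ryy).
F1: condition met.
F2: fails — Rcd but not Rdd.
F3: fails — Rab but not Rbb.
F4: fails — Rvw but not Rww.
F5: fails — Rad but not Rdd.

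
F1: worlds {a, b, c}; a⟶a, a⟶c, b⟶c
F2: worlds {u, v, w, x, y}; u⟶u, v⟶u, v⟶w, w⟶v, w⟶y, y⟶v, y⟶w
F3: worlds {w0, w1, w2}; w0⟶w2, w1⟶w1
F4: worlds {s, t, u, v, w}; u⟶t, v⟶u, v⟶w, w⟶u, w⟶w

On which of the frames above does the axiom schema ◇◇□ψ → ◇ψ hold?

The schema corresponds to a generalized confluence (Geach) condition: ∀x ∀y (xR²y → ∃w (yRw ∧ xRw)).
F1: fails — aR²c but no w with cRw and aRw.
F2: fails — wR²u but no t with uRt and wRt.
F3: satisfies the condition.
F4: fails — vR²t but no w* with tRw* and vRw*.
Valid on: F3.

F3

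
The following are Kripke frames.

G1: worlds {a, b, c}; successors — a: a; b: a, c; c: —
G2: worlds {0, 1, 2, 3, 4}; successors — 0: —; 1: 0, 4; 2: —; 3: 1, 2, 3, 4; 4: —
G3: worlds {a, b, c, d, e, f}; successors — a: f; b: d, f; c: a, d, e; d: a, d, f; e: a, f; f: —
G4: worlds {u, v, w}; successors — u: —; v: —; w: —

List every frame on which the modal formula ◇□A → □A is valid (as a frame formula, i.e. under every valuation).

G4

This is the axiom for the Euclidean property; its first-order frame correspondent is ∀x ∀y ∀z (Rxy ∧ Rxz → Ryz).
G1: fails — Rba and Rbc but not Rac.
G2: fails — R10 and R10 but not R00.
G3: fails — Raf and Raf but not Rff.
G4: ✓.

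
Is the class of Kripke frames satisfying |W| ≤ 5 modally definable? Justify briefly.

Modal frame validity is preserved under disjoint unions.
Any modal formula valid on each of 6 disjoint one-world frames is valid on their disjoint union (validity is preserved under disjoint unions). Each one-world frame has |W|=1≤5, but the union has |W|=6.
Hence having at most 5 worlds is not modally definable.

No — not modally definable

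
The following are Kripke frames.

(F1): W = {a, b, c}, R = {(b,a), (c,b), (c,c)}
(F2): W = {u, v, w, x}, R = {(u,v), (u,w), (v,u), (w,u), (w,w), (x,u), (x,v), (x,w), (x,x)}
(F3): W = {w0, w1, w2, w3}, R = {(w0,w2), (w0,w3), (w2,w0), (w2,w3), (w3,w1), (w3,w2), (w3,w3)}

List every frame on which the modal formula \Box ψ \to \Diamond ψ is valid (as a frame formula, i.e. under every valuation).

(F2)

The schema corresponds to seriality: \forall x \exists y Rxy.
(F1): fails — world a has no successor.
(F2): condition met.
(F3): fails — world w1 has no successor.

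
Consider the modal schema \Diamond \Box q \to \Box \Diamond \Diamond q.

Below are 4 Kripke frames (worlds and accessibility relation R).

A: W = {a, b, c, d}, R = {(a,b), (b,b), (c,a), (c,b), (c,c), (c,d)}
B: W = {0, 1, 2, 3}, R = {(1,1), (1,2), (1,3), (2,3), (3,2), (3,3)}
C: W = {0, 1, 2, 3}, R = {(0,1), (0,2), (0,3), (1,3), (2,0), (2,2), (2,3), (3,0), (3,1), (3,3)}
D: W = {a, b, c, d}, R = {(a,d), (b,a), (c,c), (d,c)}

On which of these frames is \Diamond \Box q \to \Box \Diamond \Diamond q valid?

Frame correspondent (Sahlqvist): \forall x \forall y \forall z ((xRy \wedge xRz) \to \exists w (yRw \wedge z R^2 w)) — i.e. a generalized confluence (Geach) condition.
A: fails — cRa, cRd but no w with aRw and dR²w.
B: ✓.
C: ✓.
D: fails — bRa, bRa but no w with aRw and aR²w.

B, C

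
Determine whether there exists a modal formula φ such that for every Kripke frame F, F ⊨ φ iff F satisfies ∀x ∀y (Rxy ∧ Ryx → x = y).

No

If a class were modally definable it would be closed under surjective bounded morphisms (Goldblatt–Thomason).
The 8-cycle (worlds w0,w1,w2,w3,w4,w5,w6,w7 with w0→w1→w2→w3→w4→w5→w6→w7→w0) is antisymmetric. Sending even-indexed worlds to s and odd-indexed worlds to t is a surjective bounded morphism onto the two-world frame with s↔t, which is not antisymmetric.
Hence antisymmetry is not modally definable.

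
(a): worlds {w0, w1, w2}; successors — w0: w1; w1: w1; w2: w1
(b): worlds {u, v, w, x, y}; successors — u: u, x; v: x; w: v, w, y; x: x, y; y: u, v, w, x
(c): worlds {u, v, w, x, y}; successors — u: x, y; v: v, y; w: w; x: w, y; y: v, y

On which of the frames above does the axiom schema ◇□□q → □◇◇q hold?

(a), (b)

Frame correspondent (Sahlqvist): ∀x ∀y ∀z ((xRy ∧ xRz) → ∃w (yR²w ∧ zR²w)) — i.e. a generalized confluence (Geach) condition.
(a): condition met.
(b): condition met.
(c): fails — xRw, xRy but no t with wR²t and yR²t.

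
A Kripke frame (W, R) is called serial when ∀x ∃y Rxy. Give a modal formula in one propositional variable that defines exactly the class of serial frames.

This is seriality; the standard corresponding axiom is D: □ψ → ◇ψ.
Suppose □ψ→◇ψ is valid. At any x set V(ψ)=W. Then □ψ at x, so ◇ψ at x, so x has a successor.

□ψ → ◇ψ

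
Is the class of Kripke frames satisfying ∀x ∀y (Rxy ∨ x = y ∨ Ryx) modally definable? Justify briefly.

Not definable by any modal formula

If a class were modally definable it would be closed under disjoint unions (Goldblatt–Thomason).
Take 4 disjoint single-world reflexive frames: each is trivially connected, but their disjoint union has 4 worlds with no edge between distinct components, so it is not connected.
So no modal formula (or set of formulas) defines exactly the connected frames.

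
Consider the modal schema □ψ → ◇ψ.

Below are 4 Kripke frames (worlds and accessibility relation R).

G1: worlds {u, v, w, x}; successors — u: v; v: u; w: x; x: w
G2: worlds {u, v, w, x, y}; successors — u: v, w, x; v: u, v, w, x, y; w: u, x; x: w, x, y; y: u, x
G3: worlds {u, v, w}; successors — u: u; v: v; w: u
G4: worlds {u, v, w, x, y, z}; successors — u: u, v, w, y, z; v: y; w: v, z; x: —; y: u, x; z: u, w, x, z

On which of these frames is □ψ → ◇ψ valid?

G1, G2, G3

Frame correspondent (Sahlqvist): ∀x ∃y Rxy — i.e. seriality.
G1: condition met.
G2: condition met.
G3: condition met.
G4: fails — world x has no successor.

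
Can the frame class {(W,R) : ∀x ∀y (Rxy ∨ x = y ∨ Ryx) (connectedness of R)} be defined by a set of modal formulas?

No — not modally definable

If a class were modally definable it would be closed under disjoint unions (Goldblatt–Thomason).
Take 3 disjoint single-world reflexive frames: each is trivially connected, but their disjoint union has 3 worlds with no edge between distinct components, so it is not connected.
Hence connectedness of R is not modally definable.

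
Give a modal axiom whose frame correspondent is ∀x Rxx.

□s → s

A defining formula is □s → s (the T axiom).
Suppose □s→s is valid. At any x set V(s)={w : Rxw}. Then □s holds at x, so s holds at x, i.e. Rxx.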